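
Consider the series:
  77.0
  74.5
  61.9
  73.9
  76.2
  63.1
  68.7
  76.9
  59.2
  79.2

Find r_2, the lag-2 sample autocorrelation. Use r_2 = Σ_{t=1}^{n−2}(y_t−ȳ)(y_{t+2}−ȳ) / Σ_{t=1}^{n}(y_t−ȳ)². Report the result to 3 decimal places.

-0.205

Mean ȳ = (77.0 + 74.5 + 61.9 + 73.9 + 76.2 + 63.1 + 68.7 + 76.9 + 59.2 + 79.2)/10 = 71.0600
Numerator Σ_{t=1}^{8}(y_t−ȳ)(y_{t+2}−ȳ) = -97.4192
Denominator Σ(y_t−ȳ)² = 475.4640
r_2 = -97.4192 / 475.4640 = -0.205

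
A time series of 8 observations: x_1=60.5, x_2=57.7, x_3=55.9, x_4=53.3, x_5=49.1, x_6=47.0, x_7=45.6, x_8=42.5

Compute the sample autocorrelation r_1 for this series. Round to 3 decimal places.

Mean x̄ = (60.5 + 57.7 + 55.9 + 53.3 + 49.1 + 47.0 + 45.6 + 42.5)/8 = 51.4500
Numerator Σ_{t=1}^{7}(x_t−x̄)(x_{t+1}−x̄) = 177.1075
Denominator Σ(x_t−x̄)² = 283.8400
r_1 = 177.1075 / 283.8400 = 0.624

0.624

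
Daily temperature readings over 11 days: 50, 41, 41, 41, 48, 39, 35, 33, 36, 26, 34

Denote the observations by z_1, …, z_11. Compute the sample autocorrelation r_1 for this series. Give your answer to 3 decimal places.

Mean z̄ = (50 + 41 + 41 + 41 + 48 + 39 + 35 + 33 + 36 + 26 + 34)/11 = 38.5455
Numerator Σ_{t=1}^{10}(z_t−z̄)(z_{t+1}−z̄) = 188.7934
Denominator Σ(z_t−z̄)² = 466.7273
r_1 = 188.7934 / 466.7273 = 0.405

0.405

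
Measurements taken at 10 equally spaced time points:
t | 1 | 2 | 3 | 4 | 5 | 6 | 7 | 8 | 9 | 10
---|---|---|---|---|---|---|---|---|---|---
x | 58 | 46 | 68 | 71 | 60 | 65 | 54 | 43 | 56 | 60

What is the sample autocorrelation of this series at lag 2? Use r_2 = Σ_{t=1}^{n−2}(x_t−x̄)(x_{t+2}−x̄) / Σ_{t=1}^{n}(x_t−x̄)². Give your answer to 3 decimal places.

-0.254

Mean x̄ = (58 + 46 + 68 + 71 + 60 + 65 + 54 + 43 + 56 + 60)/10 = 58.1000
Numerator Σ_{t=1}^{8}(x_t−x̄)(x_{t+2}−x̄) = -181.3200
Denominator Σ(x_t−x̄)² = 714.9000
r_2 = -181.3200 / 714.9000 = -0.254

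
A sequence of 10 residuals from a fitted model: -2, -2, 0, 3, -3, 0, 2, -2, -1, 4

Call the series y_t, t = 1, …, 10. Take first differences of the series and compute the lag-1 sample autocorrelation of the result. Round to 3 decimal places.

-0.321

First differences Δy: 0, 2, 3, -6, 3, 2, -4, 1, 5
Mean of differences = 0.6667
Numerator Σ(Δy_t−Δȳ)(Δy_{t+1}−Δȳ) = -32.1111
Denominator Σ(Δy_t−Δȳ)² = 100.0000
r_1(Δy) = -32.1111 / 100.0000 = -0.321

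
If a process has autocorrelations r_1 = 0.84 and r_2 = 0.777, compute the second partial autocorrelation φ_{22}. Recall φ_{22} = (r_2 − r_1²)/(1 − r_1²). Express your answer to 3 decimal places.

0.243

φ_{22} = (r_2 − r_1²) / (1 − r_1²)
r_1² = (0.84)² = 0.7056
Numerator = 0.777 − 0.7056 = 0.0714; denominator = 1 − 0.7056 = 0.2944
φ_{22} = 0.0714 / 0.2944 = 0.243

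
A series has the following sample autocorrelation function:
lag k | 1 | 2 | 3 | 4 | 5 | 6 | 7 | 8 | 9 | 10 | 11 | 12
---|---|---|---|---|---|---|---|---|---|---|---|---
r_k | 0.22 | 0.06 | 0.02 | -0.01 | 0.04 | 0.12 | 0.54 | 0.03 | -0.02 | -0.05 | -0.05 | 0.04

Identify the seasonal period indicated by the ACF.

The largest autocorrelation is r_7 = 0.54; the remaining lags stay at or below 0.22. The elevated value at lag 1 (0.22), dropping to 0.06 at lag 2, reflects decaying short-term dependence rather than seasonality.
The dominant spike at lag 7 indicates a seasonal period of 7.

7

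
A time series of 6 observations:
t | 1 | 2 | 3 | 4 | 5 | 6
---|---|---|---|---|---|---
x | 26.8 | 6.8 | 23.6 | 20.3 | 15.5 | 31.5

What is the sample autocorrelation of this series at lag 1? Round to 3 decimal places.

Mean x̄ = (26.8 + 6.8 + 23.6 + 20.3 + 15.5 + 31.5)/6 = 20.7500
Deviations from mean: 6.0500, -13.9500, 2.8500, -0.4500, -5.2500, 10.7500
Σ(x_t−x̄)(x_{t+1}−x̄) = (-84.3975) + (-39.7575) + (-1.2825) + (2.3625) + (-56.4375) = -179.5125
Denominator Σ(x_t−x̄)² = 382.6550
r_1 = -179.5125 / 382.6550 = -0.469

-0.469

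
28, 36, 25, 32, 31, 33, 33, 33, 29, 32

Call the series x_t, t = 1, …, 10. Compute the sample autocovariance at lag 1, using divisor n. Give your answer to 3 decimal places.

Mean x̄ = (28 + 36 + 25 + 32 + 31 + 33 + 33 + 33 + 29 + 32)/10 = 31.2000
Σ_{t=1}^{9}(x_t−x̄)(x_{t+1}−x̄) = -49.8400
γ_1 = -49.8400 / 10 = -4.984

-4.984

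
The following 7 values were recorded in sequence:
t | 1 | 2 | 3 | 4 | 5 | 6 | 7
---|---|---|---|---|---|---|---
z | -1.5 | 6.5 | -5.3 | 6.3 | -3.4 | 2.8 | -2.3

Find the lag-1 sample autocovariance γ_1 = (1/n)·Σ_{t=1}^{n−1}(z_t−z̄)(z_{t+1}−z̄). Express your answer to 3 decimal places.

Mean z̄ = (-1.5 + 6.5 − 5.3 + 6.3 − 3.4 + 2.8 − 2.3)/7 = 0.4429
Deviations: -1.9429, 6.0571, -5.7429, 5.8571, -3.8429, 2.3571, -2.7429
Σ_{t=1}^{6}(z_t−z̄)(z_{t+1}−z̄) = -118.2218
γ_1 = -118.2218 / 7 = -16.889

-16.889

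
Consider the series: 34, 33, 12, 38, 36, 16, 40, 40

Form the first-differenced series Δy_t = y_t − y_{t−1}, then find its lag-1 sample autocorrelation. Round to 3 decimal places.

-0.489

First differences Δy: -1, -21, 26, -2, -20, 24, 0
Mean of differences = 0.8571
Numerator Σ(Δy_t−Δȳ)(Δy_{t+1}−Δȳ) = -1023.7347
Denominator Σ(Δy_t−Δȳ)² = 2092.8571
r_1(Δy) = -1023.7347 / 2092.8571 = -0.489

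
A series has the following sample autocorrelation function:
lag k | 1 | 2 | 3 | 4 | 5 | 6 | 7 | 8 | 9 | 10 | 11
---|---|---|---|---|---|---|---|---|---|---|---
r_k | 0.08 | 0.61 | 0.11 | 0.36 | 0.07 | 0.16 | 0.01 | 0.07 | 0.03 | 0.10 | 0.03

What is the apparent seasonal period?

2

The largest autocorrelation is r_2 = 0.61, with weaker echoes at lags 4 (0.36) and 6 (0.16); the remaining lags stay at or below 0.11.
The dominant spike at lag 2 indicates a seasonal period of 2.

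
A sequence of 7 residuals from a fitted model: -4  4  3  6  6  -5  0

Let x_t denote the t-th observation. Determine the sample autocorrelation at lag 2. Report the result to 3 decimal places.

-0.206

Mean x̄ = (-4 + 4 + 3 + 6 + 6 − 5 + 0)/7 = 1.4286
Deviations from mean: -5.4286, 2.5714, 1.5714, 4.5714, 4.5714, -6.4286, -1.4286
Σ(x_t−x̄)(x_{t+2}−x̄) = (-8.5306) + (11.7551) + (7.1837) + (-29.3878) + (-6.5306) = -25.5102
Denominator Σ(x_t−x̄)² = 123.7143
r_2 = -25.5102 / 123.7143 = -0.206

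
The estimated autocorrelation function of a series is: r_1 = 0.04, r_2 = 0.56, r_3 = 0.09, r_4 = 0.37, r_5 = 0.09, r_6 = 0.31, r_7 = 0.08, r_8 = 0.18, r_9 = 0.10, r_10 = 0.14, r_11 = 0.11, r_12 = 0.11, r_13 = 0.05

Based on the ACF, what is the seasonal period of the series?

2

The largest autocorrelation is r_2 = 0.56, with weaker echoes at lags 4 (0.37), 6 (0.31) and 8 (0.18); the remaining lags stay at or below 0.14.
The dominant spike at lag 2 indicates a seasonal period of 2.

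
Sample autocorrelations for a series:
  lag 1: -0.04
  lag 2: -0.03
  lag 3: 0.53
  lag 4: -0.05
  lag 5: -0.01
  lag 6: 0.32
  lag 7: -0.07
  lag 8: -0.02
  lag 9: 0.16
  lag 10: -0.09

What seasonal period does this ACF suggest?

3

The largest autocorrelation is r_3 = 0.53, with weaker echoes at lags 6 (0.32) and 9 (0.16); the remaining lags stay at or below -0.01.
The dominant spike at lag 3 indicates a seasonal period of 3.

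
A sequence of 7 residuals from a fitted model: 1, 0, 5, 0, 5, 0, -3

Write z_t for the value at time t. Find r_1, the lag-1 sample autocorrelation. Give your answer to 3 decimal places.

Mean z̄ = (1 + 0 + 5 + 0 + 5 + 0 − 3)/7 = 1.1429
Numerator Σ_{t=1}^{6}(z_t−z̄)(z_{t+1}−z̄) = -12.7347
Denominator Σ(z_t−z̄)² = 50.8571
r_1 = -12.7347 / 50.8571 = -0.250

-0.250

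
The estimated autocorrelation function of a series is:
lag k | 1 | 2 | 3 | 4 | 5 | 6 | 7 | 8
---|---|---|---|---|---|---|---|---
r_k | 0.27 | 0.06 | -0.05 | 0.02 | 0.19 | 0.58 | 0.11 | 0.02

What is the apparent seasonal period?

The largest autocorrelation is r_6 = 0.58; the remaining lags stay at or below 0.27. The elevated value at lag 1 (0.27), dropping to 0.06 at lag 2, reflects decaying short-term dependence rather than seasonality.
The dominant spike at lag 6 indicates a seasonal period of 6.

6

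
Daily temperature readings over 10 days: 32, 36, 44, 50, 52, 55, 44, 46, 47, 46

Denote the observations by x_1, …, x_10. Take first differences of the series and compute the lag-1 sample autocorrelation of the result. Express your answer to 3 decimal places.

First differences Δx: 4, 8, 6, 2, 3, -11, 2, 1, -1
Mean of differences = 1.5556
Numerator Σ(Δx_t−Δx̄)(Δx_{t+1}−Δx̄) = 24.4691
Denominator Σ(Δx_t−Δx̄)² = 234.2222
r_1(Δx) = 24.4691 / 234.2222 = 0.104

0.104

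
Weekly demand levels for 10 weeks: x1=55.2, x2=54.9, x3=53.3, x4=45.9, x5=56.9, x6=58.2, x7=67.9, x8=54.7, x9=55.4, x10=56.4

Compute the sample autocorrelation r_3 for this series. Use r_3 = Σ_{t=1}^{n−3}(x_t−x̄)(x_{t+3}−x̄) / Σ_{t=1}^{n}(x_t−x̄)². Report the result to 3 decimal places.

-0.446

Mean x̄ = (55.2 + 54.9 + 53.3 + 45.9 + 56.9 + 58.2 + 67.9 + 54.7 + 55.4 + 56.4)/10 = 55.8800
Numerator Σ_{t=1}^{7}(x_t−x̄)(x_{t+3}−x̄) = -116.2252
Denominator Σ(x_t−x̄)² = 260.4760
r_3 = -116.2252 / 260.4760 = -0.446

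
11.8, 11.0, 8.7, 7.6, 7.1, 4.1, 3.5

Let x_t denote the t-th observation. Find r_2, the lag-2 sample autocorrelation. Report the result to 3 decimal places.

Mean x̄ = (11.8 + 11.0 + 8.7 + 7.6 + 7.1 + 4.1 + 3.5)/7 = 7.6857
Deviations from mean: 4.1143, 3.3143, 1.0143, -0.0857, -0.5857, -3.5857, -4.1857
Σ(x_t−x̄)(x_{t+2}−x̄) = (4.1731) + (-0.2841) + (-0.5941) + (0.3073) + (2.4516) = 6.0539
Denominator Σ(x_t−x̄)² = 59.6686
r_2 = 6.0539 / 59.6686 = 0.101

0.101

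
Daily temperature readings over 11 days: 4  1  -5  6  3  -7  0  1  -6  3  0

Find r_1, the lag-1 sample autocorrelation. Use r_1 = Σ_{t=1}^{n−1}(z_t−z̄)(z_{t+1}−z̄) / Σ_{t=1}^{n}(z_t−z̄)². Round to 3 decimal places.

-0.319

Mean z̄ = (4 + 1 − 5 + 6 + 3 − 7 + 0 + 1 − 6 + 3 + 0)/11 = 0.0000
Numerator Σ_{t=1}^{10}(z_t−z̄)(z_{t+1}−z̄) = -58.0000
Denominator Σ(z_t−z̄)² = 182.0000
r_1 = -58.0000 / 182.0000 = -0.319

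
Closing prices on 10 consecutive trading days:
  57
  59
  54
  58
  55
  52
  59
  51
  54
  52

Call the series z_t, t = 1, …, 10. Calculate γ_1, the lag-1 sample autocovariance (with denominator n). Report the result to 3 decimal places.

-2.021

Mean z̄ = (57 + 59 + 54 + 58 + 55 + 52 + 59 + 51 + 54 + 52)/10 = 55.1000
Σ_{t=1}^{9}(z_t−z̄)(z_{t+1}−z̄) = -20.2100
γ_1 = -20.2100 / 10 = -2.021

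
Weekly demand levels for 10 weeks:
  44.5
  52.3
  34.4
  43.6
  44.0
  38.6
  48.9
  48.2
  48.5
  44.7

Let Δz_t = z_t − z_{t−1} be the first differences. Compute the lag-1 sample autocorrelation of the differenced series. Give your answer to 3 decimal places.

First differences Δz: 7.8, -17.9, 9.2, 0.4, -5.4, 10.3, -0.7, 0.3, -3.8
Mean of differences = 0.0222
Numerator Σ(Δz_t−Δz̄)(Δz_{t+1}−Δz̄) = -366.8760
Denominator Σ(Δz_t−Δz̄)² = 616.3156
r_1(Δz) = -366.8760 / 616.3156 = -0.595

-0.595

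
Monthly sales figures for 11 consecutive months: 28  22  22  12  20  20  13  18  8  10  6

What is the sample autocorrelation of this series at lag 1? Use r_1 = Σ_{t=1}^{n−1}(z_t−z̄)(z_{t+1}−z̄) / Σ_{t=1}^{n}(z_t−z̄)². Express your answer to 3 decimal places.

0.331

Mean z̄ = (28 + 22 + 22 + 12 + 20 + 20 + 13 + 18 + 8 + 10 + 6)/11 = 16.2727
Numerator Σ_{t=1}^{10}(z_t−z̄)(z_{t+1}−z̄) = 157.6529
Denominator Σ(z_t−z̄)² = 476.1818
r_1 = 157.6529 / 476.1818 = 0.331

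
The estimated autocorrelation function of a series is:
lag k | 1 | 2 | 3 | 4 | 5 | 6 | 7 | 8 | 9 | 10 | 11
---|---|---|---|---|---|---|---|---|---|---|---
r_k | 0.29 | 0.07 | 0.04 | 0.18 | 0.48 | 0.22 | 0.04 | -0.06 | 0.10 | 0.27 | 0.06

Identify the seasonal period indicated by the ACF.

5

The largest autocorrelation is r_5 = 0.48; the remaining lags stay at or below 0.29. The elevated value at lag 1 (0.29), dropping to 0.07 at lag 2, reflects decaying short-term dependence rather than seasonality.
The dominant spike at lag 5 indicates a seasonal period of 5.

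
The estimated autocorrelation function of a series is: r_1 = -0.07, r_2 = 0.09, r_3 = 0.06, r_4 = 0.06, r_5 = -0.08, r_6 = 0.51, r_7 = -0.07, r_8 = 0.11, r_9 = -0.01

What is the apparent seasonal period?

The largest autocorrelation is r_6 = 0.51; the remaining lags stay at or below 0.11.
The dominant spike at lag 6 indicates a seasonal period of 6.

6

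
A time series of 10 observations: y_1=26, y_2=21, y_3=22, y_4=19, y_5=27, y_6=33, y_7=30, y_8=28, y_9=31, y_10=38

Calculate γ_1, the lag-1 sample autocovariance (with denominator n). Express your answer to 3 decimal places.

14.725

Mean ȳ = (26 + 21 + 22 + 19 + 27 + 33 + 30 + 28 + 31 + 38)/10 = 27.5000
Σ_{t=1}^{9}(y_t−ȳ)(y_{t+1}−ȳ) = 147.2500
γ_1 = 147.2500 / 10 = 14.725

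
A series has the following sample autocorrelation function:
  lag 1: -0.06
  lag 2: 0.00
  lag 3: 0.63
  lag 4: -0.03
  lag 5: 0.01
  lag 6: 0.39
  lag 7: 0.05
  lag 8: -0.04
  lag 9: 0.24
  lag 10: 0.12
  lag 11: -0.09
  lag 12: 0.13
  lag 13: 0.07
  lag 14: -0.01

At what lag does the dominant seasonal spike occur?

The largest autocorrelation is r_3 = 0.63, with weaker echoes at lags 6 (0.39) and 9 (0.24); the remaining lags stay at or below 0.13.
The dominant spike at lag 3 indicates a seasonal period of 3.

3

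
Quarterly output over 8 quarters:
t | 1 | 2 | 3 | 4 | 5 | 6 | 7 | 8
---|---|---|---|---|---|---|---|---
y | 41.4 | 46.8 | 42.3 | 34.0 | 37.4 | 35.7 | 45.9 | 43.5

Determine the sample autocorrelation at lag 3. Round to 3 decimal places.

-0.483

Mean ȳ = (41.4 + 46.8 + 42.3 + 34.0 + 37.4 + 35.7 + 45.9 + 43.5)/8 = 40.8750
Deviations from mean: 0.5250, 5.9250, 1.4250, -6.8750, -3.4750, -5.1750, 5.0250, 2.6250
Σ(y_t−ȳ)(y_{t+3}−ȳ) = (-3.6094) + (-20.5894) + (-7.3744) + (-34.5469) + (-9.1219) = -75.2419
Denominator Σ(y_t−ȳ)² = 155.6750
r_3 = -75.2419 / 155.6750 = -0.483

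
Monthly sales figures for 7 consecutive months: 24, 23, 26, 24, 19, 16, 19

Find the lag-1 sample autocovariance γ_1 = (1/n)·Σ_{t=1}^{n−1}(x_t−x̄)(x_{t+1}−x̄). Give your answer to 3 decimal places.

Mean x̄ = (24 + 23 + 26 + 24 + 19 + 16 + 19)/7 = 21.5714
Σ_{t=1}^{6}(x_t−x̄)(x_{t+1}−x̄) = 42.9592
γ_1 = 42.9592 / 7 = 6.137

6.137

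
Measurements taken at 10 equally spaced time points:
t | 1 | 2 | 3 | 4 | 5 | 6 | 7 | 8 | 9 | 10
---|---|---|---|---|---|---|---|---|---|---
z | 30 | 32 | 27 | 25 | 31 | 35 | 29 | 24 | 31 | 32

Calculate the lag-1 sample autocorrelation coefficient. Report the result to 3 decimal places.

0.033

Mean z̄ = (30 + 32 + 27 + 25 + 31 + 35 + 29 + 24 + 31 + 32)/10 = 29.6000
Numerator Σ_{t=1}^{9}(z_t−z̄)(z_{t+1}−z̄) = 3.4400
Denominator Σ(z_t−z̄)² = 104.4000
r_1 = 3.4400 / 104.4000 = 0.033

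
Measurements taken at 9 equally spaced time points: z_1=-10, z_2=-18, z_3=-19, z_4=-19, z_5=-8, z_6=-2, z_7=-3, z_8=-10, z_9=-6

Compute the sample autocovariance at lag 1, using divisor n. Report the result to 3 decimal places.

Mean z̄ = (-10 − 18 − 19 − 19 − 8 − 2 − 3 − 10 − 6)/9 = -10.5556
Σ_{t=1}^{8}(z_t−z̄)(z_{t+1}−z̄) = 201.6914
γ_1 = 201.6914 / 9 = 22.410

22.410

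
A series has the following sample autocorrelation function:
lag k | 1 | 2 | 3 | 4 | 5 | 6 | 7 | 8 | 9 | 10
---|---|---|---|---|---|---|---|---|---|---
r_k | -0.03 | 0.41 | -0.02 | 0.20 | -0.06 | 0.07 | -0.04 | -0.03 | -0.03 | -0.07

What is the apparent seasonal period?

The largest autocorrelation is r_2 = 0.41, with a weaker echo at lag 4 (0.20); the remaining lags stay at or below 0.07.
The dominant spike at lag 2 indicates a seasonal period of 2.

2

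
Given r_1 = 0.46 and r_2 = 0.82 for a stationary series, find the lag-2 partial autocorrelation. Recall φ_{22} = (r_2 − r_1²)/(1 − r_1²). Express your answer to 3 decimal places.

φ_{22} = (r_2 − r_1²) / (1 − r_1²)
r_1² = (0.46)² = 0.2116
Numerator = 0.82 − 0.2116 = 0.6084; denominator = 1 − 0.2116 = 0.7884
φ_{22} = 0.6084 / 0.7884 = 0.772

0.772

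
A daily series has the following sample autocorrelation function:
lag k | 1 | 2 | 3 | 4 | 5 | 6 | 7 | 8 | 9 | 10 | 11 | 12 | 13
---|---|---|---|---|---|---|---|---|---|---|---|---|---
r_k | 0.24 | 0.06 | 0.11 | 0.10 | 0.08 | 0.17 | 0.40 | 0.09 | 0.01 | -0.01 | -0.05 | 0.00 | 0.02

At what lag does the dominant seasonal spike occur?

7

The largest autocorrelation is r_7 = 0.40; the remaining lags stay at or below 0.24. The elevated value at lag 1 (0.24), dropping to 0.06 at lag 2, reflects decaying short-term dependence rather than seasonality.
The dominant spike at lag 7 indicates a seasonal period of 7.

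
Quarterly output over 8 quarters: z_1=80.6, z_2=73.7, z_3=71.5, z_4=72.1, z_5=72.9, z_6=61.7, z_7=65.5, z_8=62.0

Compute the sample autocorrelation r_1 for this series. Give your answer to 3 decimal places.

Mean z̄ = (80.6 + 73.7 + 71.5 + 72.1 + 72.9 + 61.7 + 65.5 + 62.0)/8 = 70.0000
Deviations from mean: 10.6000, 3.7000, 1.5000, 2.1000, 2.9000, -8.3000, -4.5000, -8.0000
Numerator Σ_{t=1}^{7}(z_t−z̄)(z_{t+1}−z̄) = 103.2900
Denominator Σ(z_t−z̄)² = 294.2600
r_1 = 103.2900 / 294.2600 = 0.351

0.351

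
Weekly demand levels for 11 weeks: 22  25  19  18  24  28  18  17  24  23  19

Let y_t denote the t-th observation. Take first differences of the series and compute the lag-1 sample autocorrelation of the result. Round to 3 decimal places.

First differences Δy: 3, -6, -1, 6, 4, -10, -1, 7, -1, -4
Mean of differences = -0.3000
Numerator Σ(Δy_t−Δȳ)(Δy_{t+1}−Δȳ) = -34.6900
Denominator Σ(Δy_t−Δȳ)² = 264.1000
r_1(Δy) = -34.6900 / 264.1000 = -0.131

-0.131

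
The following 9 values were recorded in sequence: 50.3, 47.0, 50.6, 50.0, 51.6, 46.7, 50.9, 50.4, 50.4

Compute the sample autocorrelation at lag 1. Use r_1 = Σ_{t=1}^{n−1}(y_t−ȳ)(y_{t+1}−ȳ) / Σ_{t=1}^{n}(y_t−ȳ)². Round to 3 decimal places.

Mean ȳ = (50.3 + 47.0 + 50.6 + 50.0 + 51.6 + 46.7 + 50.9 + 50.4 + 50.4)/9 = 49.7667
Numerator Σ_{t=1}^{8}(y_t−ȳ)(y_{t+1}−ȳ) = -11.1378
Denominator Σ(y_t−ȳ)² = 23.5400
r_1 = -11.1378 / 23.5400 = -0.473

-0.473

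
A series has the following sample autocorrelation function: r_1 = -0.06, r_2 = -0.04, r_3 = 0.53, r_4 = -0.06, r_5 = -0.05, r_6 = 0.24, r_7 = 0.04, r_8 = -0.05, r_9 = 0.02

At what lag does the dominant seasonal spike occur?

The largest autocorrelation is r_3 = 0.53, with a weaker echo at lag 6 (0.24); the remaining lags stay at or below 0.04.
The dominant spike at lag 3 indicates a seasonal period of 3.

3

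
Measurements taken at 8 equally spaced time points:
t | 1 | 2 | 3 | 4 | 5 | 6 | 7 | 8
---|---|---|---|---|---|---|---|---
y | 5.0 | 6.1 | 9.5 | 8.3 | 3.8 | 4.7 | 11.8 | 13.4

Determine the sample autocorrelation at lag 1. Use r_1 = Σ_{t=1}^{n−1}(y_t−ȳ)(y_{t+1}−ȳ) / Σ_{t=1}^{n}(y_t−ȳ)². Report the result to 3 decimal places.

Mean ȳ = (5.0 + 6.1 + 9.5 + 8.3 + 3.8 + 4.7 + 11.8 + 13.4)/8 = 7.8250
Deviations from mean: -2.8250, -1.7250, 1.6750, 0.4750, -4.0250, -3.1250, 3.9750, 5.5750
Σ(y_t−ȳ)(y_{t+1}−ȳ) = (4.8731) + (-2.8894) + (0.7956) + (-1.9119) + (12.5781) + (-12.4219) + (22.1606) = 23.1844
Denominator Σ(y_t−ȳ)² = 86.8350
r_1 = 23.1844 / 86.8350 = 0.267

0.267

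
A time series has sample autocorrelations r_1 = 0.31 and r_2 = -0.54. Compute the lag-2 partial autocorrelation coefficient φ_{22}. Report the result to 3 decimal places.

φ_{22} = (r_2 − r_1²) / (1 − r_1²)
r_1² = (0.31)² = 0.0961
Numerator = -0.54 − 0.0961 = -0.6361; denominator = 1 − 0.0961 = 0.9039
φ_{22} = -0.6361 / 0.9039 = -0.704

-0.704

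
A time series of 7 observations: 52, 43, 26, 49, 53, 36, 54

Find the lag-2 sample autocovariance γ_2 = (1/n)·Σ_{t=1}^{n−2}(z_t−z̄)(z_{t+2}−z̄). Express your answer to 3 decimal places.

Mean z̄ = (52 + 43 + 26 + 49 + 53 + 36 + 54)/7 = 44.7143
Deviations: 7.2857, -1.7143, -18.7143, 4.2857, 8.2857, -8.7143, 9.2857
Σ_{t=1}^{5}(z_t−z̄)(z_{t+2}−z̄) = -259.1633
γ_2 = -259.1633 / 7 = -37.023

-37.023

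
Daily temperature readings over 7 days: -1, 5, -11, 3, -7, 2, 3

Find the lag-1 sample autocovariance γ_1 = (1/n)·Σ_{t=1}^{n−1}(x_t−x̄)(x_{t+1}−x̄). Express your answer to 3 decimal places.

Mean x̄ = (-1 + 5 − 11 + 3 − 7 + 2 + 3)/7 = -0.8571
Σ_{t=1}^{6}(x_t−x̄)(x_{t+1}−x̄) = -129.5918
γ_1 = -129.5918 / 7 = -18.513

-18.513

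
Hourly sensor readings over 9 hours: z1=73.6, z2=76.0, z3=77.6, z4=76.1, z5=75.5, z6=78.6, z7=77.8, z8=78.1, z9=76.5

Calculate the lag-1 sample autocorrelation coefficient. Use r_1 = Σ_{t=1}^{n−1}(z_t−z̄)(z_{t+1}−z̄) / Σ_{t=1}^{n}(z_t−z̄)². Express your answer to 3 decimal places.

0.151

Mean z̄ = (73.6 + 76.0 + 77.6 + 76.1 + 75.5 + 78.6 + 77.8 + 78.1 + 76.5)/9 = 76.6444
Numerator Σ_{t=1}^{8}(z_t−z̄)(z_{t+1}−z̄) = 2.9425
Denominator Σ(z_t−z̄)² = 19.5022
r_1 = 2.9425 / 19.5022 = 0.151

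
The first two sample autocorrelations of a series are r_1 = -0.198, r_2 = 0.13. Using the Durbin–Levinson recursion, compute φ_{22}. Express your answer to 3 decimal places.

0.095

φ_{22} = (r_2 − r_1²) / (1 − r_1²)
r_1² = (-0.198)² = 0.039204
Numerator = 0.13 − 0.0392 = 0.0908; denominator = 1 − 0.0392 = 0.9608
φ_{22} = 0.0908 / 0.9608 = 0.095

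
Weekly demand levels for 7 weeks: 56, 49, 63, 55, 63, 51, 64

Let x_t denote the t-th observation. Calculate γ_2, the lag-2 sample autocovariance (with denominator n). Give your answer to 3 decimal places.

13.854

Mean x̄ = (56 + 49 + 63 + 55 + 63 + 51 + 64)/7 = 57.2857
Deviations: -1.2857, -8.2857, 5.7143, -2.2857, 5.7143, -6.2857, 6.7143
Σ_{t=1}^{5}(x_t−x̄)(x_{t+2}−x̄) = 96.9796
γ_2 = 96.9796 / 7 = 13.854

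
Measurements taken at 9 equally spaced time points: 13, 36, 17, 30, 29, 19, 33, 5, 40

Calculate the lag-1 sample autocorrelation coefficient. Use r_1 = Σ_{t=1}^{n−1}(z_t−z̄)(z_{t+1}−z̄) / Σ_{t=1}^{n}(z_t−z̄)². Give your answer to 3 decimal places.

Mean z̄ = (13 + 36 + 17 + 30 + 29 + 19 + 33 + 5 + 40)/9 = 24.6667
Numerator Σ_{t=1}^{8}(z_t−z̄)(z_{t+1}−z̄) = -774.1111
Denominator Σ(z_t−z̄)² = 1094.0000
r_1 = -774.1111 / 1094.0000 = -0.708

-0.708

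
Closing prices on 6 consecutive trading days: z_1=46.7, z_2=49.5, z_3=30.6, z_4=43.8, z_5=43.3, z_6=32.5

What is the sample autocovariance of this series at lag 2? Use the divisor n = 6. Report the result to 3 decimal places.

-13.784

Mean z̄ = (46.7 + 49.5 + 30.6 + 43.8 + 43.3 + 32.5)/6 = 41.0667
Deviations: 5.6333, 8.4333, -10.4667, 2.7333, 2.2333, -8.5667
Σ_{t=1}^{4}(z_t−z̄)(z_{t+2}−z̄) = -82.7022
γ_2 = -82.7022 / 6 = -13.784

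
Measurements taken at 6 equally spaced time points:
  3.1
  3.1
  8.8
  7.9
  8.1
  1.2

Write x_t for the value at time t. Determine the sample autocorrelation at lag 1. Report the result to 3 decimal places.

0.030

Mean x̄ = (3.1 + 3.1 + 8.8 + 7.9 + 8.1 + 1.2)/6 = 5.3667
Deviations from mean: -2.2667, -2.2667, 3.4333, 2.5333, 2.7333, -4.1667
Σ(x_t−x̄)(x_{t+1}−x̄) = (5.1378) + (-7.7822) + (8.6978) + (6.9244) + (-11.3889) = 1.5889
Denominator Σ(x_t−x̄)² = 53.3133
r_1 = 1.5889 / 53.3133 = 0.030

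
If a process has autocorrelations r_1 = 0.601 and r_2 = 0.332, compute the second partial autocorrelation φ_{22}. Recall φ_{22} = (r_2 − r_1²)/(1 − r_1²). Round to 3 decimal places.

-0.046

φ_{22} = (r_2 − r_1²) / (1 − r_1²)
r_1² = (0.601)² = 0.361201
Numerator = 0.332 − 0.3612 = -0.0292; denominator = 1 − 0.3612 = 0.6388
φ_{22} = -0.0292 / 0.6388 = -0.046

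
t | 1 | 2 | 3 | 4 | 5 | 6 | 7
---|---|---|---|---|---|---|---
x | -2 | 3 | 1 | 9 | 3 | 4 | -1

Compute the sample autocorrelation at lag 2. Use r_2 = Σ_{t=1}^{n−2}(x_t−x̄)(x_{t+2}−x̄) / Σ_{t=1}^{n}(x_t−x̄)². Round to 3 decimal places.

Mean x̄ = (-2 + 3 + 1 + 9 + 3 + 4 − 1)/7 = 2.4286
Σ(x_t−x̄)(x_{t+2}−x̄) = (6.3265) + (3.7551) + (-0.8163) + (10.3265) + (-1.9592) = 17.6327
Denominator Σ(x_t−x̄)² = 79.7143
r_2 = 17.6327 / 79.7143 = 0.221

0.221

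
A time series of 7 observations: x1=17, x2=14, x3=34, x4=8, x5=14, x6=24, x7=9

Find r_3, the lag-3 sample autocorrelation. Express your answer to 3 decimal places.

0.402

Mean x̄ = (17 + 14 + 34 + 8 + 14 + 24 + 9)/7 = 17.1429
Deviations from mean: -0.1429, -3.1429, 16.8571, -9.1429, -3.1429, 6.8571, -8.1429
Σ(x_t−x̄)(x_{t+3}−x̄) = (1.3061) + (9.8776) + (115.5918) + (74.4490) = 201.2245
Denominator Σ(x_t−x̄)² = 500.8571
r_3 = 201.2245 / 500.8571 = 0.402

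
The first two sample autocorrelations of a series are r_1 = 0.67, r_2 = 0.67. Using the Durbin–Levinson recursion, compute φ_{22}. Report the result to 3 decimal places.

φ_{22} = (r_2 − r_1²) / (1 − r_1²)
r_1² = (0.67)² = 0.4489
Numerator = 0.67 − 0.4489 = 0.2211; denominator = 1 − 0.4489 = 0.5511
φ_{22} = 0.2211 / 0.5511 = 0.401

0.401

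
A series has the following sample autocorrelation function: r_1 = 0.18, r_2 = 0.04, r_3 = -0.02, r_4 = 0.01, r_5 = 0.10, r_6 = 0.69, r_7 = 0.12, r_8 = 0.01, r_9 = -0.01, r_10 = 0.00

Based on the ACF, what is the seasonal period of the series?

The largest autocorrelation is r_6 = 0.69; the remaining lags stay at or below 0.18.
The dominant spike at lag 6 indicates a seasonal period of 6.

6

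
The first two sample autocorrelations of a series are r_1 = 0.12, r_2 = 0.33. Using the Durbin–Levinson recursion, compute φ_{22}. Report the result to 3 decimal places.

φ_{22} = (r_2 − r_1²) / (1 − r_1²)
r_1² = (0.12)² = 0.0144
Numerator = 0.33 − 0.0144 = 0.3156; denominator = 1 − 0.0144 = 0.9856
φ_{22} = 0.3156 / 0.9856 = 0.320

0.320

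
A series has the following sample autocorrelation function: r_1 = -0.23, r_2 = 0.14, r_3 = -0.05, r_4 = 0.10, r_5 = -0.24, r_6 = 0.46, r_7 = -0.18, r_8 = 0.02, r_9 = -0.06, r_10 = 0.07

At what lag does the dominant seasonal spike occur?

6

The largest autocorrelation is r_6 = 0.46; the remaining lags stay at or below 0.14.
The dominant spike at lag 6 indicates a seasonal period of 6.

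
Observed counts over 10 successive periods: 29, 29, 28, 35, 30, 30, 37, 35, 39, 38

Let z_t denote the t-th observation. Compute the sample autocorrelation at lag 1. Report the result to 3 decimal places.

Mean z̄ = (29 + 29 + 28 + 35 + 30 + 30 + 37 + 35 + 39 + 38)/10 = 33.0000
Numerator Σ_{t=1}^{9}(z_t−z̄)(z_{t+1}−z̄) = 67.0000
Denominator Σ(z_t−z̄)² = 160.0000
r_1 = 67.0000 / 160.0000 = 0.419

0.419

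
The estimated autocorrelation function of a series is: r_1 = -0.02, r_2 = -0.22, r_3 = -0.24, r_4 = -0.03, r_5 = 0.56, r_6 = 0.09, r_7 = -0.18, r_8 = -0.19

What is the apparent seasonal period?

5

The largest autocorrelation is r_5 = 0.56; the remaining lags stay at or below 0.09.
The dominant spike at lag 5 indicates a seasonal period of 5.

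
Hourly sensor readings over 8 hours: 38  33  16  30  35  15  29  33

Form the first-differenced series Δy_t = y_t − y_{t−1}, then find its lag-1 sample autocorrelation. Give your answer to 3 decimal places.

First differences Δy: -5, -17, 14, 5, -20, 14, 4
Mean of differences = -0.7143
Numerator Σ(Δy_t−Δȳ)(Δy_{t+1}−Δȳ) = -410.3673
Denominator Σ(Δy_t−Δȳ)² = 1143.4286
r_1(Δy) = -410.3673 / 1143.4286 = -0.359

-0.359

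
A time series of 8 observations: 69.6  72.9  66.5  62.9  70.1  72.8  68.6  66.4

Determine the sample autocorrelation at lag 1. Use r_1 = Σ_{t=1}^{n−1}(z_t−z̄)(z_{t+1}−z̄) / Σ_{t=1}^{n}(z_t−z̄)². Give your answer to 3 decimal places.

0.058

Mean z̄ = (69.6 + 72.9 + 66.5 + 62.9 + 70.1 + 72.8 + 68.6 + 66.4)/8 = 68.7250
Σ(z_t−z̄)(z_{t+1}−z̄) = (3.6531) + (-9.2894) + (12.9606) + (-8.0094) + (5.6031) + (-0.5094) + (0.2906) = 4.6994
Denominator Σ(z_t−z̄)² = 80.9950
r_1 = 4.6994 / 80.9950 = 0.058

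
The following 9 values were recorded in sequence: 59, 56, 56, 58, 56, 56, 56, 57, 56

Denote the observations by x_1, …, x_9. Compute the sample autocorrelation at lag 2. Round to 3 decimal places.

-0.222

Mean x̄ = (59 + 56 + 56 + 58 + 56 + 56 + 56 + 57 + 56)/9 = 56.6667
Σ(x_t−x̄)(x_{t+2}−x̄) = (-1.5556) + (-0.8889) + (0.4444) + (-0.8889) + (0.4444) + (-0.2222) + (0.4444) = -2.2222
Denominator Σ(x_t−x̄)² = 10.0000
r_2 = -2.2222 / 10.0000 = -0.222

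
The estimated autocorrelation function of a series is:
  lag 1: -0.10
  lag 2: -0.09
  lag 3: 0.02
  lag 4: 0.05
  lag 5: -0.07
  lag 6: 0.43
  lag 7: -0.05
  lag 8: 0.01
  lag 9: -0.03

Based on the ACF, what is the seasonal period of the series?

The largest autocorrelation is r_6 = 0.43; the remaining lags stay at or below 0.05.
The dominant spike at lag 6 indicates a seasonal period of 6.

6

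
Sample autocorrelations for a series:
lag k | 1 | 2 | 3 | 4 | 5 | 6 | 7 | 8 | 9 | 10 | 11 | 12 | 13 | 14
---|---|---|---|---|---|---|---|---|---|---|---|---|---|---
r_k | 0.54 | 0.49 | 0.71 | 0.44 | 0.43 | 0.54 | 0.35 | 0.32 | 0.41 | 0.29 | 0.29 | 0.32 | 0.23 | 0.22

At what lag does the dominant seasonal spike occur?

3

The largest autocorrelation is r_3 = 0.71; the remaining lags stay at or below 0.54. The elevated value at lag 1 (0.54), dropping to 0.49 at lag 2, reflects decaying short-term dependence rather than seasonality.
The dominant spike at lag 3 indicates a seasonal period of 3.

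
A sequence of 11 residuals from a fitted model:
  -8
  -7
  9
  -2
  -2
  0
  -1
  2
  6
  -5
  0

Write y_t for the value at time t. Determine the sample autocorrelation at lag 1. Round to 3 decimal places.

Mean ȳ = (-8 − 7 + 9 − 2 − 2 + 0 − 1 + 2 + 6 − 5 + 0)/11 = -0.7273
Numerator Σ_{t=1}^{10}(y_t−ȳ)(y_{t+1}−ȳ) = -41.5289
Denominator Σ(y_t−ȳ)² = 262.1818
r_1 = -41.5289 / 262.1818 = -0.158

-0.158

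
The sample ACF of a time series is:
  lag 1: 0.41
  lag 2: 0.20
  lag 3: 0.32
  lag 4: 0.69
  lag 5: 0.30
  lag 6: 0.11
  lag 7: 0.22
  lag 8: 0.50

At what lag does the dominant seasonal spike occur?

4

The largest autocorrelation is r_4 = 0.69, with a weaker echo at lag 8 (0.50); the remaining lags stay at or below 0.41. The elevated value at lag 1 (0.41), dropping to 0.20 at lag 2, reflects decaying short-term dependence rather than seasonality.
The dominant spike at lag 4 indicates a seasonal period of 4.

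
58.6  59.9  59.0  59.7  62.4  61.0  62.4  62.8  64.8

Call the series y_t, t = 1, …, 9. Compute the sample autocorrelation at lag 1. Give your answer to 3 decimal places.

Mean ȳ = (58.6 + 59.9 + 59.0 + 59.7 + 62.4 + 61.0 + 62.4 + 62.8 + 64.8)/9 = 61.1778
Numerator Σ_{t=1}^{8}(y_t−ȳ)(y_{t+1}−ȳ) = 14.9128
Denominator Σ(y_t−ȳ)² = 33.9756
r_1 = 14.9128 / 33.9756 = 0.439

0.439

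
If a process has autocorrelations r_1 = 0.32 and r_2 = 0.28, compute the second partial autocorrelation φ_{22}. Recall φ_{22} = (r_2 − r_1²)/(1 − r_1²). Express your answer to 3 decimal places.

0.198

φ_{22} = (r_2 − r_1²) / (1 − r_1²)
r_1² = (0.32)² = 0.1024
Numerator = 0.28 − 0.1024 = 0.1776; denominator = 1 − 0.1024 = 0.8976
φ_{22} = 0.1776 / 0.8976 = 0.198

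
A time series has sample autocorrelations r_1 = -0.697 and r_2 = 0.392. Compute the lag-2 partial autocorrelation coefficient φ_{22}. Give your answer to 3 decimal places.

-0.182

φ_{22} = (r_2 − r_1²) / (1 − r_1²)
r_1² = (-0.697)² = 0.485809
Numerator = 0.392 − 0.4858 = -0.0938; denominator = 1 − 0.4858 = 0.5142
φ_{22} = -0.0938 / 0.5142 = -0.182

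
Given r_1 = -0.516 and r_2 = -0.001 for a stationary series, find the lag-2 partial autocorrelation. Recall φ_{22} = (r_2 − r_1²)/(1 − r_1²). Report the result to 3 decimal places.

-0.364

φ_{22} = (r_2 − r_1²) / (1 − r_1²)
r_1² = (-0.516)² = 0.266256
Numerator = -0.001 − 0.2663 = -0.2673; denominator = 1 − 0.2663 = 0.7337
φ_{22} = -0.2673 / 0.7337 = -0.364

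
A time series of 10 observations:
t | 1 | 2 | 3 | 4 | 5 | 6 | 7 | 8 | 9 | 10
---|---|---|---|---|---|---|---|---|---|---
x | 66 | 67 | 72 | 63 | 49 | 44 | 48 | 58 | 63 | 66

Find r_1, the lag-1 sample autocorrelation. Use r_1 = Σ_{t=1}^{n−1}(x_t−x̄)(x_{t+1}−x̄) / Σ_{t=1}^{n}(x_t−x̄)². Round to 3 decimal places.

0.653

Mean x̄ = (66 + 67 + 72 + 63 + 49 + 44 + 48 + 58 + 63 + 66)/10 = 59.6000
Numerator Σ_{t=1}^{9}(x_t−x̄)(x_{t+1}−x̄) = 526.4400
Denominator Σ(x_t−x̄)² = 806.4000
r_1 = 526.4400 / 806.4000 = 0.653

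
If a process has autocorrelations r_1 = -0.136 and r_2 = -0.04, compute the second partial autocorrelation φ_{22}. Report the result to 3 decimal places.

φ_{22} = (r_2 − r_1²) / (1 − r_1²)
r_1² = (-0.136)² = 0.018496
Numerator = -0.04 − 0.0185 = -0.0585; denominator = 1 − 0.0185 = 0.9815
φ_{22} = -0.0585 / 0.9815 = -0.060

-0.060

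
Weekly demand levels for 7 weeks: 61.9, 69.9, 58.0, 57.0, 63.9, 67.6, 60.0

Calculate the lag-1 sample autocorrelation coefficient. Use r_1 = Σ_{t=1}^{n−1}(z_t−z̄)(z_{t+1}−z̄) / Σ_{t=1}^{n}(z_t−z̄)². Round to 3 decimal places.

Mean z̄ = (61.9 + 69.9 + 58.0 + 57.0 + 63.9 + 67.6 + 60.0)/7 = 62.6143
Deviations from mean: -0.7143, 7.2857, -4.6143, -5.6143, 1.2857, 4.9857, -2.6143
Σ(z_t−z̄)(z_{t+1}−z̄) = (-5.2041) + (-33.6184) + (25.9059) + (-7.2184) + (6.4102) + (-13.0341) = -26.7588
Denominator Σ(z_t−z̄)² = 139.7486
r_1 = -26.7588 / 139.7486 = -0.191

-0.191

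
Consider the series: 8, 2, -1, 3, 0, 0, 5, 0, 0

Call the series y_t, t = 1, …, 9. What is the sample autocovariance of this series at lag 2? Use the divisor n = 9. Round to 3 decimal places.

Mean ȳ = (8 + 2 − 1 + 3 + 0 + 0 + 5 + 0 + 0)/9 = 1.8889
Σ_{t=1}^{7}(y_t−ȳ)(y_{t+2}−ȳ) = -22.3580
γ_2 = -22.3580 / 9 = -2.484

-2.484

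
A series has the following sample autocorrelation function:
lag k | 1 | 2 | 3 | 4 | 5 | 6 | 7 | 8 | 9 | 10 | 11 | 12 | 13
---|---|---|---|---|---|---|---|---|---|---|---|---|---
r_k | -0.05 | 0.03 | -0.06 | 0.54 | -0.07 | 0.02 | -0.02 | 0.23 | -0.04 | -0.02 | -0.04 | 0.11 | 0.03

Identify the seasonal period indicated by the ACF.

The largest autocorrelation is r_4 = 0.54, with a weaker echo at lag 8 (0.23); the remaining lags stay at or below 0.11.
The dominant spike at lag 4 indicates a seasonal period of 4.

4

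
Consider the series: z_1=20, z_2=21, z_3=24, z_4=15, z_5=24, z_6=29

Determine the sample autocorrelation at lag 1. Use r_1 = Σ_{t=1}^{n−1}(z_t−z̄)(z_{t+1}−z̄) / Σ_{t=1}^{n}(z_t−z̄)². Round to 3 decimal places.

Mean z̄ = (20 + 21 + 24 + 15 + 24 + 29)/6 = 22.1667
Deviations from mean: -2.1667, -1.1667, 1.8333, -7.1667, 1.8333, 6.8333
Σ(z_t−z̄)(z_{t+1}−z̄) = (2.5278) + (-2.1389) + (-13.1389) + (-13.1389) + (12.5278) = -13.3611
Denominator Σ(z_t−z̄)² = 110.8333
r_1 = -13.3611 / 110.8333 = -0.121

-0.121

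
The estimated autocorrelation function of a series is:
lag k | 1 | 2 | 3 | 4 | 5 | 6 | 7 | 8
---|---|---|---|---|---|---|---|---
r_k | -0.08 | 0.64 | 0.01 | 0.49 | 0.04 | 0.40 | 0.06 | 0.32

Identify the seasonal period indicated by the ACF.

The largest autocorrelation is r_2 = 0.64, with weaker echoes at lags 4 (0.49), 6 (0.40) and 8 (0.32); the remaining lags stay at or below 0.06.
The dominant spike at lag 2 indicates a seasonal period of 2.

2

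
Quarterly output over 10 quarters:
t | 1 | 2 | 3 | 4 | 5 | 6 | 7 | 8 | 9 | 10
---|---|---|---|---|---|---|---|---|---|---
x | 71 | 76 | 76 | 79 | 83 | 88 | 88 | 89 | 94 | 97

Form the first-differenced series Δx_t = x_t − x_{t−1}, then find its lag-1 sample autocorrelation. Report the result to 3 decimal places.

First differences Δx: 5, 0, 3, 4, 5, 0, 1, 5, 3
Mean of differences = 2.8889
Numerator Σ(Δx_t−Δx̄)(Δx_{t+1}−Δx̄) = -8.3457
Denominator Σ(Δx_t−Δx̄)² = 34.8889
r_1(Δx) = -8.3457 / 34.8889 = -0.239

-0.239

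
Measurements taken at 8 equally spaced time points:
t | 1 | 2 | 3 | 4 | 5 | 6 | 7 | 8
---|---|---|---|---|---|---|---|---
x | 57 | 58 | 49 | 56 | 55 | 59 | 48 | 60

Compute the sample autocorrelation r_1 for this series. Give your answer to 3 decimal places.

Mean x̄ = (57 + 58 + 49 + 56 + 55 + 59 + 48 + 60)/8 = 55.2500
Deviations from mean: 1.7500, 2.7500, -6.2500, 0.7500, -0.2500, 3.7500, -7.2500, 4.7500
Numerator Σ_{t=1}^{7}(x_t−x̄)(x_{t+1}−x̄) = -79.8125
Denominator Σ(x_t−x̄)² = 139.5000
r_1 = -79.8125 / 139.5000 = -0.572

-0.572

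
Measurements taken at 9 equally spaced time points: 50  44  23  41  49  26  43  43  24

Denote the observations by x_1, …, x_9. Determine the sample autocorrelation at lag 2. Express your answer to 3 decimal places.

Mean x̄ = (50 + 44 + 23 + 41 + 49 + 26 + 43 + 43 + 24)/9 = 38.1111
Σ(x_t−x̄)(x_{t+2}−x̄) = (-179.6543) + (17.0123) + (-164.5432) + (-34.9877) + (53.2346) + (-59.2099) + (-68.9877) = -437.1358
Denominator Σ(x_t−x̄)² = 924.8889
r_2 = -437.1358 / 924.8889 = -0.473

-0.473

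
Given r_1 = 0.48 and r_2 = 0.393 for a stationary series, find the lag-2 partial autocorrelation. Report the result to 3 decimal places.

φ_{22} = (r_2 − r_1²) / (1 − r_1²)
r_1² = (0.48)² = 0.2304
Numerator = 0.393 − 0.2304 = 0.1626; denominator = 1 − 0.2304 = 0.7696
φ_{22} = 0.1626 / 0.7696 = 0.211

0.211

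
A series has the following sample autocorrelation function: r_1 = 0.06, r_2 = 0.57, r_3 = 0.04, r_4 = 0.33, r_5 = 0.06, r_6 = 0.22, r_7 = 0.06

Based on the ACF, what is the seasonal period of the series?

The largest autocorrelation is r_2 = 0.57, with weaker echoes at lags 4 (0.33) and 6 (0.22); the remaining lags stay at or below 0.06.
The dominant spike at lag 2 indicates a seasonal period of 2.

2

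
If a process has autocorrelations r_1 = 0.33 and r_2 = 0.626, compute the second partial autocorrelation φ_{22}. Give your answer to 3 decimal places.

0.580

φ_{22} = (r_2 − r_1²) / (1 − r_1²)
r_1² = (0.33)² = 0.1089
Numerator = 0.626 − 0.1089 = 0.5171; denominator = 1 − 0.1089 = 0.8911
φ_{22} = 0.5171 / 0.8911 = 0.580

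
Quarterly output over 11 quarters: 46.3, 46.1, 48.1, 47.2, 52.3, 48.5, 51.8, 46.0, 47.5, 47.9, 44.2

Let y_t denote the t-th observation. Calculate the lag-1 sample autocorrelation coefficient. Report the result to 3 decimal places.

-0.034

Mean ȳ = (46.3 + 46.1 + 48.1 + 47.2 + 52.3 + 48.5 + 51.8 + 46.0 + 47.5 + 47.9 + 44.2)/11 = 47.8091
Numerator Σ_{t=1}^{10}(y_t−ȳ)(y_{t+1}−ȳ) = -1.9874
Denominator Σ(y_t−ȳ)² = 58.6291
r_1 = -1.9874 / 58.6291 = -0.034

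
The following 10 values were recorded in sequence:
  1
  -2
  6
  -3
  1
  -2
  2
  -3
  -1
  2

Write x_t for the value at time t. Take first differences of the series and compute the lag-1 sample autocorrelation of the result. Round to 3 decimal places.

-0.773

First differences Δx: -3, 8, -9, 4, -3, 4, -5, 2, 3
Mean of differences = 0.1111
Numerator Σ(Δx_t−Δx̄)(Δx_{t+1}−Δx̄) = -180.1235
Denominator Σ(Δx_t−Δx̄)² = 232.8889
r_1(Δx) = -180.1235 / 232.8889 = -0.773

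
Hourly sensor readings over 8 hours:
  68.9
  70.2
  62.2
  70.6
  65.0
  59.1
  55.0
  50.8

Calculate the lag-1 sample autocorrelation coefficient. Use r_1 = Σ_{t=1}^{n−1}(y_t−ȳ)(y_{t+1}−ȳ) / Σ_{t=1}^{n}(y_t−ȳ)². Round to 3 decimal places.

Mean ȳ = (68.9 + 70.2 + 62.2 + 70.6 + 65.0 + 59.1 + 55.0 + 50.8)/8 = 62.7250
Σ(y_t−ȳ)(y_{t+1}−ȳ) = (46.1581) + (-3.9244) + (-4.1344) + (17.9156) + (-8.2469) + (28.0031) + (92.1206) = 167.8919
Denominator Σ(y_t−ȳ)² = 376.4950
r_1 = 167.8919 / 376.4950 = 0.446

0.446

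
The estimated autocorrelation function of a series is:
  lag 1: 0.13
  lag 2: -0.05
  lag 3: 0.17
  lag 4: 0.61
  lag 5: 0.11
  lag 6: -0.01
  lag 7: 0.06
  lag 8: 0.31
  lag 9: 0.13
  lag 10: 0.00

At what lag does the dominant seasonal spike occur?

4

The largest autocorrelation is r_4 = 0.61, with a weaker echo at lag 8 (0.31); the remaining lags stay at or below 0.17.
The dominant spike at lag 4 indicates a seasonal period of 4.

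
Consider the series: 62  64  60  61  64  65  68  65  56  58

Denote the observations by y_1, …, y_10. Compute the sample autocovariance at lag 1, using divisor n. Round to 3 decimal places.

4.181

Mean ȳ = (62 + 64 + 60 + 61 + 64 + 65 + 68 + 65 + 56 + 58)/10 = 62.3000
Σ_{t=1}^{9}(y_t−ȳ)(y_{t+1}−ȳ) = 41.8100
γ_1 = 41.8100 / 10 = 4.181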